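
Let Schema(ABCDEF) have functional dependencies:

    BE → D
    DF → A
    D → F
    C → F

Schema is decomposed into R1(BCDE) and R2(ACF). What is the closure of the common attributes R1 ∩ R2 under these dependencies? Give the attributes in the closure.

CF

R1 ∩ R2 = {C}.
C → F applies, adding F
Closure: {CF}.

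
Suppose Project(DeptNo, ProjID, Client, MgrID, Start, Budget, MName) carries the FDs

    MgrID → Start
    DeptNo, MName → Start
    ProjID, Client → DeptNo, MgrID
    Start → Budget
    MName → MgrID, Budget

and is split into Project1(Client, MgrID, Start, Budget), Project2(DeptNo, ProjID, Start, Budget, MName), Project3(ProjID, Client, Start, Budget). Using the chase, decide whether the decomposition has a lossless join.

Chase test. Columns are DeptNo, ProjID, Client, MgrID, Start, Budget, MName; row i has aⱼ where attribute j ∈ Projecti, else bᵢⱼ.
Initial tableau (one row per fragment):
  row 1: b11 b12 a3 a4 a5 a6 b17
  row 2: a1 a2 b23 b24 a5 a6 a7
  row 3: b31 a2 a3 b34 a5 a6 b37
No row becomes fully distinguished — the join is lossy.

No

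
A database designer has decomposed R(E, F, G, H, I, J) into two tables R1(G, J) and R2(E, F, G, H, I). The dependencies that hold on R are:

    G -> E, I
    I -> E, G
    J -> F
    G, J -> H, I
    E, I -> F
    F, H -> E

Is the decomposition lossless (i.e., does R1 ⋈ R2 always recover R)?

No

Common attributes: R1 ∩ R2 = {G}.
Closure of {G}: G → E, I applies, adding E, I; E, I → F applies, adding F. So (G)⁺ = {E, F, G, I}.
The closure contains neither all of R1 = {G, J} nor all of R2 = {E, F, G, H, I}, so the common attributes are not a superkey of either fragment. The join is lossy.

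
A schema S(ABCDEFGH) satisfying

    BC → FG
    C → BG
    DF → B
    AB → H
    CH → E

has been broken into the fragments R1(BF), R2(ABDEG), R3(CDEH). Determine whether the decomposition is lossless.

Chase test. Columns are ABCDEFGH; row i has aⱼ where attribute j ∈ Ri, else bᵢⱼ.
Initial tableau (one row per fragment):
  row 1: b11 a2 b13 b14 b15 a6 b17 b18
  row 2: a1 a2 b23 a4 a5 b26 a7 b28
  row 3: b31 b32 a3 a4 a5 b36 b37 a8
No row becomes fully distinguished — the join is lossy.

No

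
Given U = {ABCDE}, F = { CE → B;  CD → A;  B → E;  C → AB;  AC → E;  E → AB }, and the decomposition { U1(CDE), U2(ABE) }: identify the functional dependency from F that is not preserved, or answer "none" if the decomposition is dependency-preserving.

CE → B: restricted closure across fragments reaches B.
CD → A: restricted closure across fragments reaches A.
B → E lies within U2.
C → AB: restricted closure across fragments reaches AB.
AC → E: restricted closure across fragments reaches E.
E → AB lies within U2.
Every dependency is enforceable on the fragments, so the decomposition is dependency-preserving.

none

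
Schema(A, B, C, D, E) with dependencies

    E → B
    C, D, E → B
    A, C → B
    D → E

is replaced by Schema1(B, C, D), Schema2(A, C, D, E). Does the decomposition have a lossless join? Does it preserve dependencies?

Lossless test: (C, D)⁺ = {B, C, D, E}, which contains all of one fragment — lossless.
Dependency preservation: the restricted closure of {E} across the fragments never reaches {B}, so E → B cannot be enforced without a join — not preserved.

lossless but not dependency-preserving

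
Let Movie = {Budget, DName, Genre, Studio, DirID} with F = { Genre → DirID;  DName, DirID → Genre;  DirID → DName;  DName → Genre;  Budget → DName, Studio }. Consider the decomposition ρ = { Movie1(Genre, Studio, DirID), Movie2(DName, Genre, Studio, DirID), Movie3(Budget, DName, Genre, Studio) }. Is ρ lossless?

Yes

Chase test. Columns are Budget, DName, Genre, Studio, DirID; row i has aⱼ where attribute j ∈ Moviei, else bᵢⱼ.
Initial tableau (one row per fragment):
  row 1: b11 b12 a3 a4 a5
  row 2: b21 a2 a3 a4 a5
  row 3: a1 a2 a3 a4 b35
Rows 1 and 3 agree on Genre; apply Genre→DirID and equate their DirID entries.
Rows 1 and 2 agree on DirID; apply DirID→DName and equate their DName entries.
Row 3 is now all distinguished symbols — the join is lossless.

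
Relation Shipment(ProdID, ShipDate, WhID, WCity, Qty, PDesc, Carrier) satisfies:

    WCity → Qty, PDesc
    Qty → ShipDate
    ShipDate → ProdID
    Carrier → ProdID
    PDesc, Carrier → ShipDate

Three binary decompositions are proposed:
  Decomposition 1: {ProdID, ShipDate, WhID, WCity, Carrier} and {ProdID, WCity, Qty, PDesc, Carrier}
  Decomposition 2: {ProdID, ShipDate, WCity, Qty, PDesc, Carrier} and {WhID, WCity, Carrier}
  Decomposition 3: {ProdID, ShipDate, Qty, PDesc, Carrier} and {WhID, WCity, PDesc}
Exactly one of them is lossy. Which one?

Decomposition 1: common = {ProdID, WCity, Carrier}, closure = {ProdID, ShipDate, WCity, Qty, PDesc, Carrier} → lossless.
Decomposition 2: common = {WCity, Carrier}, closure = {ProdID, ShipDate, WCity, Qty, PDesc, Carrier} → lossless.
Decomposition 3: common = {PDesc}, closure = {PDesc} → lossy.

Decomposition 3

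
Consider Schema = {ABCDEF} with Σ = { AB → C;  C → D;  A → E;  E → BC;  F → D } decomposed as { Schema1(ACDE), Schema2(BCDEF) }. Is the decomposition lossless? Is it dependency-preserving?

lossy but dependency-preserving

Lossless test: (CDE)⁺ = {BCDE}, which is a superkey of neither fragment — lossy.
Dependency preservation: AB → C is not contained in any single fragment, but the restricted closure of its left-hand side across the fragments still reaches the right-hand side; the remaining FDs each lie inside some fragment. All dependencies are preserved.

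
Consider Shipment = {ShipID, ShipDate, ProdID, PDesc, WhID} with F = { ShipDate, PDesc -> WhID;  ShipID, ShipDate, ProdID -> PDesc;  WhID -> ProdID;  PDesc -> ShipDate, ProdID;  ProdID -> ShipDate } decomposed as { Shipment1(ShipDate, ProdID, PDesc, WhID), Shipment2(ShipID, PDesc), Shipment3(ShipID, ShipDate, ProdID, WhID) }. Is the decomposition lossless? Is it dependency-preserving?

Lossless test (chase): Rows 1 and 2 agree on PDesc; apply PDesc→ShipDate, ProdID and equate their ShipDate, ProdID entries. Rows 1 and 2 agree on ShipDate, PDesc; apply ShipDate, PDesc→WhID and equate their WhID entries. Rows 2 and 3 agree on ShipID, ShipDate, ProdID; apply ShipID, ShipDate, ProdID→PDesc and equate their PDesc entries. Row 2 is now all distinguished symbols — the join is lossless.
Dependency preservation: the restricted closure of {ShipID, ShipDate, ProdID} across the fragments never reaches {PDesc}, so ShipID, ShipDate, ProdID → PDesc cannot be enforced without a join — not preserved.

lossless but not dependency-preserving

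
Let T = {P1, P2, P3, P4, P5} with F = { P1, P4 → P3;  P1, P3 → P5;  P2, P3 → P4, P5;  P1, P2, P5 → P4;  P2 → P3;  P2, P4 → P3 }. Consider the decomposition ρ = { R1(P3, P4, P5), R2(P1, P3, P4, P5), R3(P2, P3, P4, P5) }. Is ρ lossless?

No

Chase test. Columns are P1, P2, P3, P4, P5; row i has aⱼ where attribute j ∈ Ri, else bᵢⱼ.
Initial tableau (one row per fragment):
  row 1: b11 b12 a3 a4 a5
  row 2: a1 b22 a3 a4 a5
  row 3: b31 a2 a3 a4 a5
No row becomes fully distinguished — the join is lossy.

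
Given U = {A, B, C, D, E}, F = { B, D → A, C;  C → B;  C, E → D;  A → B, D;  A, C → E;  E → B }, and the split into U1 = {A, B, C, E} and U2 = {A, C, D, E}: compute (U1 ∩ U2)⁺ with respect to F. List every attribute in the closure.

A, B, C, D, E

U1 ∩ U2 = {A, C, E}.
C → B applies, adding B
C, E → D applies, adding D
Closure: {A, B, C, D, E}.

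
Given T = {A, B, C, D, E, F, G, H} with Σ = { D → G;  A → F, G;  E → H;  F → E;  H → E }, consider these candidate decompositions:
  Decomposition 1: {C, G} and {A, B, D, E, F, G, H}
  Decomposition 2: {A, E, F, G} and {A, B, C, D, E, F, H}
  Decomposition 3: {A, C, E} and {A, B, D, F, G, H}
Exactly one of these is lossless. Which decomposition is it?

Decomposition 2

Decomposition 1: common = {G}, closure = {G} → lossy.
Decomposition 2: common = {A, E, F}, closure = {A, E, F, G, H} → lossless.
Decomposition 3: common = {A}, closure = {A, E, F, G, H} → lossy.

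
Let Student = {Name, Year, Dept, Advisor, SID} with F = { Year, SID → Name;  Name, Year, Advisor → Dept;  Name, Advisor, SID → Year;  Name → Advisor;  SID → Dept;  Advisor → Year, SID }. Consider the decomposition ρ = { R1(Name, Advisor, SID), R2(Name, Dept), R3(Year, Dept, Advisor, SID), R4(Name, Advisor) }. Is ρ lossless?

Chase test. Columns are Name, Year, Dept, Advisor, SID; row i has aⱼ where attribute j ∈ Ri, else bᵢⱼ.
Initial tableau (one row per fragment):
  row 1: a1 b12 b13 a4 a5
  row 2: a1 b22 a3 b24 b25
  row 3: b31 a2 a3 a4 a5
  row 4: a1 b42 b43 a4 b45
Rows 1 and 2 agree on Name; apply Name→Advisor and equate their Advisor entries.
Rows 1 and 3 agree on SID; apply SID→Dept and equate their Dept entries.
Rows 1 and 2 agree on Advisor; apply Advisor→Year, SID and equate their Year, SID entries.
Rows 1 and 3 agree on Advisor; apply Advisor→Year, SID and equate their Year, SID entries.
Rows 1 and 4 agree on Advisor; apply Advisor→Year, SID and equate their Year, SID entries.
Rows 1 and 3 agree on Year, SID; apply Year, SID→Name and equate their Name entries.
Rows 1 and 4 agree on Name, Year, Advisor; apply Name, Year, Advisor→Dept and equate their Dept entries.
Row 1 is now all distinguished symbols — the join is lossless.

Yes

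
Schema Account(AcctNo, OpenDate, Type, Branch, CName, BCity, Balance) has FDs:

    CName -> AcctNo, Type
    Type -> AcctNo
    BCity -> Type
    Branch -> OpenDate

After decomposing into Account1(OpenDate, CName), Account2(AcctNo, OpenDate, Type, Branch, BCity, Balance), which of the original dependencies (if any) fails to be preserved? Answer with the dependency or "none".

CName -> AcctNo, Type

Check CName → AcctNo, Type: no single fragment contains all of {AcctNo, Type, CName}, and the restricted closure of {CName} across the fragments never reaches {AcctNo, Type}.
Type → AcctNo is preserved.
BCity → Type is preserved.
Branch → OpenDate is preserved.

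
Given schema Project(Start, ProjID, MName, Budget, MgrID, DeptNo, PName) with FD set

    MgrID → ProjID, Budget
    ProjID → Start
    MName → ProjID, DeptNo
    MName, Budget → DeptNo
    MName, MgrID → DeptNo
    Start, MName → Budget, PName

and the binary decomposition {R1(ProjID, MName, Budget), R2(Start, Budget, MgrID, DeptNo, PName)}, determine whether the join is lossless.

Common attributes: R1 ∩ R2 = {Budget}.
No dependency enlarges {Budget}, so (Budget)⁺ = {Budget}.
The closure contains neither all of R1 = {ProjID, MName, Budget} nor all of R2 = {Start, Budget, MgrID, DeptNo, PName}, so the common attributes are not a superkey of either fragment. The join is lossy.

No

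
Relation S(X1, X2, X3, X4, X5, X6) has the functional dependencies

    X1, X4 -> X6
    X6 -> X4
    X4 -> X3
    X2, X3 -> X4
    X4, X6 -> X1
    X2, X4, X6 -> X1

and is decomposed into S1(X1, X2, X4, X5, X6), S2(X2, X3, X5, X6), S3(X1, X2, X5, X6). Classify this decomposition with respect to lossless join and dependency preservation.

lossless but not dependency-preserving

Lossless test (chase): Rows 1 and 2 agree on X6; apply X6→X4 and equate their X4 entries. Rows 1 and 3 agree on X6; apply X6→X4 and equate their X4 entries. Rows 1 and 2 agree on X4; apply X4→X3 and equate their X3 entries. Rows 1 and 3 agree on X4; apply X4→X3 and equate their X3 entries. Rows 1 and 2 agree on X4, X6; apply X4, X6→X1 and equate their X1 entries. Row 1 is now all distinguished symbols — the join is lossless.
Dependency preservation: the restricted closure of {X4} across the fragments never reaches {X3}, so X4 → X3 cannot be enforced without a join — not preserved.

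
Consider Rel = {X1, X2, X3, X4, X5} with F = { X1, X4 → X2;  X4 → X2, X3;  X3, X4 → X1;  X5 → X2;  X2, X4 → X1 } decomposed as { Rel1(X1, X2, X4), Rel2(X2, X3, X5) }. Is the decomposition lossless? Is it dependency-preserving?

lossy and not dependency-preserving

Lossless test: (X2)⁺ = {X2}, which is a superkey of neither fragment — lossy.
Dependency preservation: the restricted closure of {X4} across the fragments never reaches {X2, X3}, so X4 → X2, X3 cannot be enforced without a join — not preserved.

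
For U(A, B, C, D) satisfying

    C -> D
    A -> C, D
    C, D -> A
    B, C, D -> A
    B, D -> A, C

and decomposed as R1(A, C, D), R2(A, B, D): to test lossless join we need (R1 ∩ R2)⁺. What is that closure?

A, C, D

R1 ∩ R2 = {A, D}.
A → C, D applies, adding C
Closure: {A, C, D}.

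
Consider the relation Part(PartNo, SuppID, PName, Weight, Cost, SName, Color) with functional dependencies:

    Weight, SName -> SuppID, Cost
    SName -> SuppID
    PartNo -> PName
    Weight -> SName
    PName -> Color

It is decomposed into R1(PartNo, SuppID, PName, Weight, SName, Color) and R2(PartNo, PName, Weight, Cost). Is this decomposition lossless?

Common attributes: R1 ∩ R2 = {PartNo, PName, Weight}.
Closure of {PartNo, PName, Weight}: Weight → SName applies, adding SName; PName → Color applies, adding Color; Weight, SName → SuppID, Cost applies, adding SuppID, Cost. So (PartNo, PName, Weight)⁺ = {PartNo, SuppID, PName, Weight, Cost, SName, Color}.
This closure contains every attribute of R1, so R1 ∩ R2 → R1. The join is lossless.

Yes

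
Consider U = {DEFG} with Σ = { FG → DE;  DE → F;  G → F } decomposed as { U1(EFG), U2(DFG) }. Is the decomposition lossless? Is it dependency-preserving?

lossless but not dependency-preserving

Lossless test: (FG)⁺ = {DEFG}, which contains all of one fragment — lossless.
Dependency preservation: the restricted closure of {DE} across the fragments never reaches {F}, so DE → F cannot be enforced without a join — not preserved.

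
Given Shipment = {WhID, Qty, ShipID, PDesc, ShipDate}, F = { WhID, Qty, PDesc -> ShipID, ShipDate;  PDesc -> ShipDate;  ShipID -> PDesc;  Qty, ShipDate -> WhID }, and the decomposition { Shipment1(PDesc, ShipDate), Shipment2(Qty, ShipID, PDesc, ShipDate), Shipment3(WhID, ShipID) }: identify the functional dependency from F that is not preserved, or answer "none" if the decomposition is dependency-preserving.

Check Qty, ShipDate → WhID: no single fragment contains all of {WhID, Qty, ShipDate}, and the restricted closure of {Qty, ShipDate} across the fragments never reaches {WhID}.
WhID, Qty, PDesc → ShipID, ShipDate is preserved.
PDesc → ShipDate is preserved.
ShipID → PDesc is preserved.

Qty, ShipDate -> WhID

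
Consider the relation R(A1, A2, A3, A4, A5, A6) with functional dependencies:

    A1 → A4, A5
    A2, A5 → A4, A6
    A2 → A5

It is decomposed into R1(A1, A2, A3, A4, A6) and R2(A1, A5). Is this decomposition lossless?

Common attributes: R1 ∩ R2 = {A1}.
Closure of {A1}: A1 → A4, A5 applies, adding A4, A5. So (A1)⁺ = {A1, A4, A5}.
This closure contains every attribute of R2, so R1 ∩ R2 → R2. The join is lossless.

Yes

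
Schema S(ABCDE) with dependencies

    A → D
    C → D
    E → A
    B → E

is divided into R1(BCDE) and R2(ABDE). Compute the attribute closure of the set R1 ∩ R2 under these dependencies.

ABDE

R1 ∩ R2 = {BDE}.
E → A applies, adding A
Closure: {ABDE}.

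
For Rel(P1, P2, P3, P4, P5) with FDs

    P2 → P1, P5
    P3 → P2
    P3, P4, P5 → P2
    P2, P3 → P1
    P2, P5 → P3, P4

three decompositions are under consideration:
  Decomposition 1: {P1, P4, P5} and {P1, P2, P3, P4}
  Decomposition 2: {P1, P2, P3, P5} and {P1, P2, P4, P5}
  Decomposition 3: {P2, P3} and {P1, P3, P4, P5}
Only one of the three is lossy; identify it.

Decomposition 1: common = {P1, P4}, closure = {P1, P4} → lossy.
Decomposition 2: common = {P1, P2, P5}, closure = {P1, P2, P3, P4, P5} → lossless.
Decomposition 3: common = {P3}, closure = {P1, P2, P3, P4, P5} → lossless.

Decomposition 1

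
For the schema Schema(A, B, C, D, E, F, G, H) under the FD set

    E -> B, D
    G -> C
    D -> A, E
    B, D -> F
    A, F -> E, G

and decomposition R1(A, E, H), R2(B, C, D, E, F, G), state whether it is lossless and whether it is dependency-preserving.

lossless but not dependency-preserving

Lossless test: (E)⁺ = {A, B, C, D, E, F, G}, which contains all of one fragment — lossless.
Dependency preservation: the restricted closure of {A, F} across the fragments never reaches {E, G}, so A, F → E, G cannot be enforced without a join — not preserved.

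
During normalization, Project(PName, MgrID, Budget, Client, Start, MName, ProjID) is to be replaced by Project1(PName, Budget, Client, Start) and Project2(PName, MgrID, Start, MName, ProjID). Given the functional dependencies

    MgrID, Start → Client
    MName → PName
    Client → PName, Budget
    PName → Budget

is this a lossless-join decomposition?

Common attributes: Project1 ∩ Project2 = {PName, Start}.
Closure of {PName, Start}: PName → Budget applies, adding Budget. So (PName, Start)⁺ = {PName, Budget, Start}.
The closure contains neither all of Project1 = {PName, Budget, Client, Start} nor all of Project2 = {PName, MgrID, Start, MName, ProjID}, so the common attributes are not a superkey of either fragment. The join is lossy.

No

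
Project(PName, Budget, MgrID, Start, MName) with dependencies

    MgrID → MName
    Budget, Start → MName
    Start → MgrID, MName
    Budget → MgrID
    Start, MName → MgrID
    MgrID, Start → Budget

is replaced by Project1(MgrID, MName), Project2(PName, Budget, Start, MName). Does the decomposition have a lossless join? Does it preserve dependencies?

Lossless test: (MName)⁺ = {MName}, which is a superkey of neither fragment — lossy.
Dependency preservation: the restricted closure of {Start} across the fragments never reaches {MgrID, MName}, so Start → MgrID, MName cannot be enforced without a join — not preserved.

lossy and not dependency-preserving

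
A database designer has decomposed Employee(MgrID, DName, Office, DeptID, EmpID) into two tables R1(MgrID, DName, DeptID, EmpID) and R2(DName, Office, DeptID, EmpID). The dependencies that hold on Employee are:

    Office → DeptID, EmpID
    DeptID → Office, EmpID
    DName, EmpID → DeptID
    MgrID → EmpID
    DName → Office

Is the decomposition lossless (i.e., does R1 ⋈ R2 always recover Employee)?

Common attributes: R1 ∩ R2 = {DName, DeptID, EmpID}.
Closure of {DName, DeptID, EmpID}: DeptID → Office, EmpID applies, adding Office. So (DName, DeptID, EmpID)⁺ = {DName, Office, DeptID, EmpID}.
This closure contains every attribute of R2, so R1 ∩ R2 → R2. The join is lossless.

Yes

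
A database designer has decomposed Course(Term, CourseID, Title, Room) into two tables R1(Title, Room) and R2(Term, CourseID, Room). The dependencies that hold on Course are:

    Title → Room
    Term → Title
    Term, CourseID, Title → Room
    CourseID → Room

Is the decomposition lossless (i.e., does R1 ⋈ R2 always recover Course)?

Common attributes: R1 ∩ R2 = {Room}.
No dependency enlarges {Room}, so (Room)⁺ = {Room}.
The closure contains neither all of R1 = {Title, Room} nor all of R2 = {Term, CourseID, Room}, so the common attributes are not a superkey of either fragment. The join is lossy.

No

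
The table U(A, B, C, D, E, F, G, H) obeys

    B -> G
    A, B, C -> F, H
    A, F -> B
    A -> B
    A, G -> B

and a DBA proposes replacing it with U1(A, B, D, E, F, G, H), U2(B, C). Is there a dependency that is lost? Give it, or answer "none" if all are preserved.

A, B, C -> F, H

Check A, B, C → F, H: no single fragment contains all of {A, B, C, F, H}, and the restricted closure of {A, B, C} across the fragments never reaches {F, H}.
B → G is preserved.
A, F → B is preserved.
A → B is preserved.
A, G → B is preserved.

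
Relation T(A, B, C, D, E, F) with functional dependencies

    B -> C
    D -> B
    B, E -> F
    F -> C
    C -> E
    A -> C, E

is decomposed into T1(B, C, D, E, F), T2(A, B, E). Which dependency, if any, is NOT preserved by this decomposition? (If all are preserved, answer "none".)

Check A → C, E: no single fragment contains all of {A, C, E}, and the restricted closure of {A} across the fragments never reaches {C, E}.
B → C is preserved.
D → B is preserved.
B, E → F is preserved.
F → C is preserved.
C → E is preserved.

A -> C, E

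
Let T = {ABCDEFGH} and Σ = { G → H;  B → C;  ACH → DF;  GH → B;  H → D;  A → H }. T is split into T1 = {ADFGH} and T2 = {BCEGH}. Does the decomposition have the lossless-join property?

No

Common attributes: T1 ∩ T2 = {GH}.
Closure of {GH}: GH → B applies, adding B; H → D applies, adding D; B → C applies, adding C. So (GH)⁺ = {BCDGH}.
The closure contains neither all of T1 = {ADFGH} nor all of T2 = {BCEGH}, so the common attributes are not a superkey of either fragment. The join is lossy.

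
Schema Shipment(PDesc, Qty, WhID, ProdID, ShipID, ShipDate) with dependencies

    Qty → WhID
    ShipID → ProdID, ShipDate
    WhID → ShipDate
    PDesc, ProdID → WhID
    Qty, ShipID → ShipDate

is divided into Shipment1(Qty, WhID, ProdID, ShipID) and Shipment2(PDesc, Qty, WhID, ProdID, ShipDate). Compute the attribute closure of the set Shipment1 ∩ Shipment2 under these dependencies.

Shipment1 ∩ Shipment2 = {Qty, WhID, ProdID}.
WhID → ShipDate applies, adding ShipDate
Closure: {Qty, WhID, ProdID, ShipDate}.

Qty, WhID, ProdID, ShipDate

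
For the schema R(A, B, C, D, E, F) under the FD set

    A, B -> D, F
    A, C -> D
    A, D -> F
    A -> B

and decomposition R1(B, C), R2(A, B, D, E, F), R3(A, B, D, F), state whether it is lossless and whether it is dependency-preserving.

lossy but dependency-preserving

Lossless test (chase): applying each FD to every pair of rows produces no changes in the tableau, so no row becomes fully distinguished — the join is lossy.
Dependency preservation: A, C → D is not contained in any single fragment, but the restricted closure of its left-hand side across the fragments still reaches the right-hand side; the remaining FDs each lie inside some fragment. All dependencies are preserved.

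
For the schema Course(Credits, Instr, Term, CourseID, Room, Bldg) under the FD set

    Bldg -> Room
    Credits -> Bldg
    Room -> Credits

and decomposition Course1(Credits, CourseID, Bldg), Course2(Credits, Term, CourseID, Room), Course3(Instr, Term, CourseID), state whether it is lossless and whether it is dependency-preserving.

lossy but dependency-preserving

Lossless test (chase): Rows 1 and 2 agree on Credits; apply Credits→Bldg and equate their Bldg entries. Rows 1 and 2 agree on Bldg; apply Bldg→Room and equate their Room entries. No row becomes fully distinguished — the join is lossy.
Dependency preservation: Bldg → Room is not contained in any single fragment, but the restricted closure of its left-hand side across the fragments still reaches the right-hand side; the remaining FDs each lie inside some fragment. All dependencies are preserved.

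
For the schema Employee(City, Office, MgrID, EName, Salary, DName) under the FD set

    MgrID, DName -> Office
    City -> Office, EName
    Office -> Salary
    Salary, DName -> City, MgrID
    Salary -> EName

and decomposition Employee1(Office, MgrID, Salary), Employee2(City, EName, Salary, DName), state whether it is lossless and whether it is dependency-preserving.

lossy and not dependency-preserving

Lossless test: (Salary)⁺ = {EName, Salary}, which is a superkey of neither fragment — lossy.
Dependency preservation: the restricted closure of {MgrID, DName} across the fragments never reaches {Office}, so MgrID, DName → Office cannot be enforced without a join — not preserved.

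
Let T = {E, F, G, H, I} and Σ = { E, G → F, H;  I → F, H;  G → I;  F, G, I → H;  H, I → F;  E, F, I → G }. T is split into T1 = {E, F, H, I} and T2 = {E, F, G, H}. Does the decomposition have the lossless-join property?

Common attributes: T1 ∩ T2 = {E, F, H}.
No dependency enlarges {E, F, H}, so (E, F, H)⁺ = {E, F, H}.
The closure contains neither all of T1 = {E, F, H, I} nor all of T2 = {E, F, G, H}, so the common attributes are not a superkey of either fragment. The join is lossy.

No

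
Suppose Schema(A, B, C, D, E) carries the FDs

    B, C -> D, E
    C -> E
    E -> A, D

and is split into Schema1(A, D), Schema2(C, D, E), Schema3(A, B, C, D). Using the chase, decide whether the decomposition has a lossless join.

Yes

Chase test. Columns are A, B, C, D, E; row i has aⱼ where attribute j ∈ Schemai, else bᵢⱼ.
Initial tableau (one row per fragment):
  row 1: a1 b12 b13 a4 b15
  row 2: b21 b22 a3 a4 a5
  row 3: a1 a2 a3 a4 b35
Rows 2 and 3 agree on C; apply C→E and equate their E entries.
Rows 2 and 3 agree on E; apply E→A, D and equate their A, D entries.
Row 3 is now all distinguished symbols — the join is lossless.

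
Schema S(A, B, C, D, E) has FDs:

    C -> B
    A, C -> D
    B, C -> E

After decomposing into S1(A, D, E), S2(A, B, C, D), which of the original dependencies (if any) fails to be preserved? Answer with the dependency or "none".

Check B, C → E: no single fragment contains all of {B, C, E}, and the restricted closure of {B, C} across the fragments never reaches {E}.
C → B is preserved.
A, C → D is preserved.

B, C -> E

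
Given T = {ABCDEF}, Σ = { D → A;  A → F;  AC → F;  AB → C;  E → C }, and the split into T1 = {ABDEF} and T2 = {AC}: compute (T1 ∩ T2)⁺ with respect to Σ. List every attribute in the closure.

T1 ∩ T2 = {A}.
A → F applies, adding F
Closure: {AF}.

AF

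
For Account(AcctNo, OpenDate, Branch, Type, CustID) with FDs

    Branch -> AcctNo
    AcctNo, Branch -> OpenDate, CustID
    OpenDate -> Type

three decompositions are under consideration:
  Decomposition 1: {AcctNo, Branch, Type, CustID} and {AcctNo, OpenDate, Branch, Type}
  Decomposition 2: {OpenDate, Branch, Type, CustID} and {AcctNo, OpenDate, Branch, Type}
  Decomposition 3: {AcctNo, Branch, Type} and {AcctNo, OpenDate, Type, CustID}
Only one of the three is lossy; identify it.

Decomposition 1: common = {AcctNo, Branch, Type}, closure = {AcctNo, OpenDate, Branch, Type, CustID} → lossless.
Decomposition 2: common = {OpenDate, Branch, Type}, closure = {AcctNo, OpenDate, Branch, Type, CustID} → lossless.
Decomposition 3: common = {AcctNo, Type}, closure = {AcctNo, Type} → lossy.

Decomposition 3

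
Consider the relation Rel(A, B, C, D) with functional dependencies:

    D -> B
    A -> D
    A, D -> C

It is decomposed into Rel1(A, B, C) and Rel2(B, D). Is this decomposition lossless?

No

Common attributes: Rel1 ∩ Rel2 = {B}.
No dependency enlarges {B}, so (B)⁺ = {B}.
The closure contains neither all of Rel1 = {A, B, C} nor all of Rel2 = {B, D}, so the common attributes are not a superkey of either fragment. The join is lossy.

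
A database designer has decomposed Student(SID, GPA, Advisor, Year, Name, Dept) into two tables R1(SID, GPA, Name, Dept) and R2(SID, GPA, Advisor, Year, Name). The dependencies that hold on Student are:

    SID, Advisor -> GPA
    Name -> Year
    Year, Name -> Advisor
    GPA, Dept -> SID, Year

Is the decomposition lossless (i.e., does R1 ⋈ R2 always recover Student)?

Yes

Common attributes: R1 ∩ R2 = {SID, GPA, Name}.
Closure of {SID, GPA, Name}: Name → Year applies, adding Year; Year, Name → Advisor applies, adding Advisor. So (SID, GPA, Name)⁺ = {SID, GPA, Advisor, Year, Name}.
This closure contains every attribute of R2, so R1 ∩ R2 → R2. The join is lossless.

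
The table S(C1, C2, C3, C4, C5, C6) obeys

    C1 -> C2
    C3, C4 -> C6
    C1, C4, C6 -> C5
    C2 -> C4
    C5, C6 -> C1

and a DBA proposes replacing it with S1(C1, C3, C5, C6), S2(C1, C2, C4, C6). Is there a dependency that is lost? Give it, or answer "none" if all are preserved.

C3, C4 -> C6

Check C3, C4 → C6: no single fragment contains all of {C3, C4, C6}, and the restricted closure of {C3, C4} across the fragments never reaches {C6}.
C1 → C2 is preserved.
C1, C4, C6 → C5 is preserved.
C2 → C4 is preserved.
C5, C6 → C1 is preserved.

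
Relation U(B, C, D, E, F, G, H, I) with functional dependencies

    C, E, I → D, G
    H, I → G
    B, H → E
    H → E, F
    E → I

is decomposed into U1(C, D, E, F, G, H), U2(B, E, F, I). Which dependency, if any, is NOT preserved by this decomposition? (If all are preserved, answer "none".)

C, E, I → D, G: restricted closure across fragments reaches D, G.
H, I → G: restricted closure across fragments reaches G.
B, H → E: restricted closure across fragments reaches E.
H → E, F lies within U1.
E → I lies within U2.
Every dependency is enforceable on the fragments, so the decomposition is dependency-preserving.

none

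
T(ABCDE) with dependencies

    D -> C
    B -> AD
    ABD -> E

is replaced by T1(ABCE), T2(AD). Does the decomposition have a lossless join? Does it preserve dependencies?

Lossless test: (A)⁺ = {A}, which is a superkey of neither fragment — lossy.
Dependency preservation: the restricted closure of {D} across the fragments never reaches {C}, so D → C cannot be enforced without a join — not preserved.

lossy and not dependency-preserving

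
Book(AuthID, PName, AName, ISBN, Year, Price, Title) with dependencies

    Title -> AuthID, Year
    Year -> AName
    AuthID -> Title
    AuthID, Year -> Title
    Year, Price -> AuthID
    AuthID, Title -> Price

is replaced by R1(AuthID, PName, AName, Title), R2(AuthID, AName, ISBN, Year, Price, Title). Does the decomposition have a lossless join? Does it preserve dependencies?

lossy but dependency-preserving

Lossless test: (AuthID, AName, Title)⁺ = {AuthID, AName, Year, Price, Title}, which is a superkey of neither fragment — lossy.
Dependency preservation: every FD's attributes lie within a single fragment, so each can be enforced locally — preserved.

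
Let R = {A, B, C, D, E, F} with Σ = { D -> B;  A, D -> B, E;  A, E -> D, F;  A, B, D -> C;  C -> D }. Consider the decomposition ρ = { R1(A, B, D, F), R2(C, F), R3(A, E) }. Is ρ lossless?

Chase test. Columns are A, B, C, D, E, F; row i has aⱼ where attribute j ∈ Ri, else bᵢⱼ.
Initial tableau (one row per fragment):
  row 1: a1 a2 b13 a4 b15 a6
  row 2: b21 b22 a3 b24 b25 a6
  row 3: a1 b32 b33 b34 a5 b36
No row becomes fully distinguished — the join is lossy.

No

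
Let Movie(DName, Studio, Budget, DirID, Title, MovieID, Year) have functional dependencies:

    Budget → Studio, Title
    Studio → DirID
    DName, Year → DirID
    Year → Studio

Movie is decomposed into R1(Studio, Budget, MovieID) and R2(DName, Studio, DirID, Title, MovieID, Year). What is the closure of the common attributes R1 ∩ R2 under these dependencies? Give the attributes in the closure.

R1 ∩ R2 = {Studio, MovieID}.
Studio → DirID applies, adding DirID
Closure: {Studio, DirID, MovieID}.

Studio, DirID, MovieID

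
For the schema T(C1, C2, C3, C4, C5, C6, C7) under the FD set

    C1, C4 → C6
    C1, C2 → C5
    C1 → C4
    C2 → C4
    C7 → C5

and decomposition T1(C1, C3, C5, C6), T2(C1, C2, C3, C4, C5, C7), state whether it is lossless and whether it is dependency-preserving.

lossless and dependency-preserving

Lossless test: (C1, C3, C5)⁺ = {C1, C3, C4, C5, C6}, which contains all of one fragment — lossless.
Dependency preservation: C1, C4 → C6 is not contained in any single fragment, but the restricted closure of its left-hand side across the fragments still reaches the right-hand side; the remaining FDs each lie inside some fragment. All dependencies are preserved.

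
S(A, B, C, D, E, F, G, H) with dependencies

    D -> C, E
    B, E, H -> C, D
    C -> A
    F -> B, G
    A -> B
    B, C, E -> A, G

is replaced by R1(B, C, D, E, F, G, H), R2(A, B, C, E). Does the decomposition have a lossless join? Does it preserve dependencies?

lossless and dependency-preserving

Lossless test: (B, C, E)⁺ = {A, B, C, E, G}, which contains all of one fragment — lossless.
Dependency preservation: B, C, E → A, G is not contained in any single fragment, but the restricted closure of its left-hand side across the fragments still reaches the right-hand side; the remaining FDs each lie inside some fragment. All dependencies are preserved.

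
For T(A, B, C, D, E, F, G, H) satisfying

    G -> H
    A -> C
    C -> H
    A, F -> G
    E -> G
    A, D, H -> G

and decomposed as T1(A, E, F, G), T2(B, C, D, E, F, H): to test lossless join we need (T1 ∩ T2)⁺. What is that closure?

E, F, G, H

T1 ∩ T2 = {E, F}.
E → G applies, adding G
G → H applies, adding H
Closure: {E, F, G, H}.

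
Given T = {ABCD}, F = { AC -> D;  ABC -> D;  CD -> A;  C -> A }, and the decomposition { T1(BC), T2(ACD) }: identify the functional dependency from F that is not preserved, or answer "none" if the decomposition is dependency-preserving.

AC → D lies within T2.
ABC → D: restricted closure across fragments reaches D.
CD → A lies within T2.
C → A lies within T2.
Every dependency is enforceable on the fragments, so the decomposition is dependency-preserving.

none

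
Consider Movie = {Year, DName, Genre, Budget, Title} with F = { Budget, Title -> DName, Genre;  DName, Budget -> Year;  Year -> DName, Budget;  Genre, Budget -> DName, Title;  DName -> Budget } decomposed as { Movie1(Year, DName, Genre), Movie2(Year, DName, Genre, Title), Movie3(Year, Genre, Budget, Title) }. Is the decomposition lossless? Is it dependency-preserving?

lossless and dependency-preserving

Lossless test (chase): Rows 1 and 2 agree on Year; apply Year→DName, Budget and equate their DName, Budget entries. Rows 1 and 3 agree on Year; apply Year→DName, Budget and equate their DName, Budget entries. Rows 1 and 2 agree on Genre, Budget; apply Genre, Budget→DName, Title and equate their DName, Title entries. Row 1 is now all distinguished symbols — the join is lossless.
Dependency preservation: Budget, Title → DName, Genre; DName, Budget → Year; Year → DName, Budget; Genre, Budget → DName, Title; DName → Budget are not contained in any single fragment, but the restricted closure of each left-hand side across the fragments still reaches the right-hand side; the remaining FDs each lie inside some fragment. All dependencies are preserved.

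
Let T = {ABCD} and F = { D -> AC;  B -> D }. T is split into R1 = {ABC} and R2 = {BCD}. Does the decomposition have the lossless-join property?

Common attributes: R1 ∩ R2 = {BC}.
Closure of {BC}: B → D applies, adding D; D → AC applies, adding A. So (BC)⁺ = {ABCD}.
This closure contains every attribute of R1, so R1 ∩ R2 → R1. The join is lossless.

Yes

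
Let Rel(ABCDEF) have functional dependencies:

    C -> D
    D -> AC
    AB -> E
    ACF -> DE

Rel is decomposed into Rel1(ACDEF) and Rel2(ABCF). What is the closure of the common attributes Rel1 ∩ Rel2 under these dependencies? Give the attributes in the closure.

Rel1 ∩ Rel2 = {ACF}.
C → D applies, adding D
ACF → DE applies, adding E
Closure: {ACDEF}.

ACDEF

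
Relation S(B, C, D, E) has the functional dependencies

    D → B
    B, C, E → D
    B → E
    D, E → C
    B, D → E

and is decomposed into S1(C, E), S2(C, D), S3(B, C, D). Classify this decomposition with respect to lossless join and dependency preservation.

Lossless test (chase): Rows 2 and 3 agree on D; apply D→B and equate their B entries. Rows 2 and 3 agree on B; apply B→E and equate their E entries. No row becomes fully distinguished — the join is lossy.
Dependency preservation: the restricted closure of {B} across the fragments never reaches {E}, so B → E cannot be enforced without a join — not preserved.

lossy and not dependency-preserving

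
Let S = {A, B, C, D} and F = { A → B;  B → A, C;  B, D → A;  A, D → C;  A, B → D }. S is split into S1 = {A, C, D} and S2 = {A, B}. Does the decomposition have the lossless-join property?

Yes

Common attributes: S1 ∩ S2 = {A}.
Closure of {A}: A → B applies, adding B; B → A, C applies, adding C; A, B → D applies, adding D. So (A)⁺ = {A, B, C, D}.
This closure contains every attribute of S1, so S1 ∩ S2 → S1. The join is lossless.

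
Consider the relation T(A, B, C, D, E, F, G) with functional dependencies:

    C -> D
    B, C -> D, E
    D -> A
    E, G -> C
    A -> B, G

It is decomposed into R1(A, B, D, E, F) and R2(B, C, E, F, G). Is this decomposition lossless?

No

Common attributes: R1 ∩ R2 = {B, E, F}.
No dependency enlarges {B, E, F}, so (B, E, F)⁺ = {B, E, F}.
The closure contains neither all of R1 = {A, B, D, E, F} nor all of R2 = {B, C, E, F, G}, so the common attributes are not a superkey of either fragment. The join is lossy.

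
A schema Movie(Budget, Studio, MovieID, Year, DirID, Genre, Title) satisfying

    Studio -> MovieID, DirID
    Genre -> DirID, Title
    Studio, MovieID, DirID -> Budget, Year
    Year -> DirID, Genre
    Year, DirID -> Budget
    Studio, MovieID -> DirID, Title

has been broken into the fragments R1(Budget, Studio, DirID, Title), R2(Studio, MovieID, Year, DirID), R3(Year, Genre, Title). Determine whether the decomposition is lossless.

Chase test. Columns are Budget, Studio, MovieID, Year, DirID, Genre, Title; row i has aⱼ where attribute j ∈ Ri, else bᵢⱼ.
Initial tableau (one row per fragment):
  row 1: a1 a2 b13 b14 a5 b16 a7
  row 2: b21 a2 a3 a4 a5 b26 b27
  row 3: b31 b32 b33 a4 b35 a6 a7
Rows 1 and 2 agree on Studio; apply Studio→MovieID, DirID and equate their MovieID, DirID entries.
Rows 1 and 2 agree on Studio, MovieID, DirID; apply Studio, MovieID, DirID→Budget, Year and equate their Budget, Year entries.
Rows 1 and 2 agree on Year; apply Year→DirID, Genre and equate their DirID, Genre entries.
Rows 1 and 3 agree on Year; apply Year→DirID, Genre and equate their DirID, Genre entries.
Rows 1 and 3 agree on Year, DirID; apply Year, DirID→Budget and equate their Budget entries.
Rows 1 and 2 agree on Studio, MovieID; apply Studio, MovieID→DirID, Title and equate their DirID, Title entries.
Row 1 is now all distinguished symbols — the join is lossless.

Yes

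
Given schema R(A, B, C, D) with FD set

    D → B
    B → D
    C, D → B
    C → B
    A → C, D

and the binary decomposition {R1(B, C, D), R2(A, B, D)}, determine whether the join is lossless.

No

Common attributes: R1 ∩ R2 = {B, D}.
No dependency enlarges {B, D}, so (B, D)⁺ = {B, D}.
The closure contains neither all of R1 = {B, C, D} nor all of R2 = {A, B, D}, so the common attributes are not a superkey of either fragment. The join is lossy.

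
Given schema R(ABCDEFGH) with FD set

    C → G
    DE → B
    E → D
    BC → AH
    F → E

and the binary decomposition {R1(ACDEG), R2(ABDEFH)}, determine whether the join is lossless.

Common attributes: R1 ∩ R2 = {ADE}.
Closure of {ADE}: DE → B applies, adding B. So (ADE)⁺ = {ABDE}.
The closure contains neither all of R1 = {ACDEG} nor all of R2 = {ABDEFH}, so the common attributes are not a superkey of either fragment. The join is lossy.

No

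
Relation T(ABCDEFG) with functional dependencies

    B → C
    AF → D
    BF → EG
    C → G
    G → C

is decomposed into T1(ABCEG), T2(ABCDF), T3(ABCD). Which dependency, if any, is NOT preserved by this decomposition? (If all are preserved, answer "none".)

Check BF → EG: no single fragment contains all of {BEFG}, and the restricted closure of {BF} across the fragments never reaches {EG}.
B → C is preserved.
AF → D is preserved.
C → G is preserved.
G → C is preserved.

BF → EG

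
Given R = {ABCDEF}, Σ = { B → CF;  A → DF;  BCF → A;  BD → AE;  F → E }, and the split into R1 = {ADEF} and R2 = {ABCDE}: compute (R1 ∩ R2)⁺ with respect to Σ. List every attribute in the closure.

ADEF

R1 ∩ R2 = {ADE}.
A → DF applies, adding F
Closure: {ADEF}.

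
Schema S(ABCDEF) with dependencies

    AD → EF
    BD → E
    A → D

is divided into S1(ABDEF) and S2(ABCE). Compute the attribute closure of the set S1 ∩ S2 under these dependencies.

S1 ∩ S2 = {ABE}.
A → D applies, adding D
AD → EF applies, adding F
Closure: {ABDEF}.

ABDEF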